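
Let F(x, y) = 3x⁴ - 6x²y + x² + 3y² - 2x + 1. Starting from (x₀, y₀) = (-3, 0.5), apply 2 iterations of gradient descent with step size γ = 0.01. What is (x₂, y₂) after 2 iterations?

∇F = (12x³ - 12xy + 2x - 2, -6x² + 6y)
Step 1: at (-3, 0.5), ∇F = (-314, -51) → (-3, 0.5) − 0.01·(-314, -51) = (0.14, 1.01)
Step 2: at (0.14, 1.01), ∇F = (-3.383872, 5.9424) → (0.14, 1.01) − 0.01·(-3.383872, 5.9424) = (0.17383872, 0.950576)

(0.17383872, 0.950576)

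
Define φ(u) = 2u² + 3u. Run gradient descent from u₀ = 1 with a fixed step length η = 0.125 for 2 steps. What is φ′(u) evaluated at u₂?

1.75

φ′(u) = 4u + 3
Step 1: φ′(1) = 7; u₁ = 1 − 0.125·7 = 0.125
Step 2: φ′(0.125) = 3.5; u₂ = 0.125 − 0.125·3.5 = -0.3125
φ′(u) at (-0.3125) = 1.75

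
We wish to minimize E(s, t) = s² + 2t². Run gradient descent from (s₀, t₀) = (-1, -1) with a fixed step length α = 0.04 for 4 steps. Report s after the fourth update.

∇E = (2s, 4t)
Step 1: at (-1, -1), ∇E = (-2, -4) → (-1, -1) − 0.04·(-2, -4) = (-0.92, -0.84)
Step 2: at (-0.92, -0.84), ∇E = (-1.84, -3.36) → (-0.92, -0.84) − 0.04·(-1.84, -3.36) = (-0.8464, -0.7056)
Step 3: at (-0.8464, -0.7056), ∇E = (-1.6928, -2.8224) → (-0.8464, -0.7056) − 0.04·(-1.6928, -2.8224) = (-0.778688, -0.592704)
Step 4: at (-0.778688, -0.592704), ∇E = (-1.557376, -2.370816) → (-0.778688, -0.592704) − 0.04·(-1.557376, -2.370816) = (-0.71639296, -0.49787136)
s = -0.71639296

-0.71639296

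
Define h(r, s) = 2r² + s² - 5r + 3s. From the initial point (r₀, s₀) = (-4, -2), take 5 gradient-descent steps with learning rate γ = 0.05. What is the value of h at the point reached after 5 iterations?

∇h = (4r - 5, 2s + 3)
Step 1: at (-4, -2), ∇h = (-21, -1) → (-4, -2) − 0.05·(-21, -1) = (-2.95, -1.95)
Step 2: at (-2.95, -1.95), ∇h = (-16.8, -0.9) → (-2.95, -1.95) − 0.05·(-16.8, -0.9) = (-2.11, -1.905)
Step 3: at (-2.11, -1.905), ∇h = (-13.44, -0.81) → (-2.11, -1.905) − 0.05·(-13.44, -0.81) = (-1.438, -1.8645)
Step 4: at (-1.438, -1.8645), ∇h = (-10.752, -0.729) → (-1.438, -1.8645) − 0.05·(-10.752, -0.729) = (-0.9004, -1.82805)
Step 5: at (-0.9004, -1.82805), ∇h = (-8.6016, -0.6561) → (-0.9004, -1.82805) − 0.05·(-8.6016, -0.6561) = (-0.47032, -1.795245)
h(-0.47032, -1.795245) = 0.631171414825

0.631171414825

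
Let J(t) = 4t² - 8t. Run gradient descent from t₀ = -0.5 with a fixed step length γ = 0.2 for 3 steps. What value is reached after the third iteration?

1.324

J′(t) = 8t - 8
Step 1: J′(-0.5) = -12; t₁ = -0.5 − 0.2·(-12) = 1.9
Step 2: J′(1.9) = 7.2; t₂ = 1.9 − 0.2·7.2 = 0.46
Step 3: J′(0.46) = -4.32; t₃ = 0.46 − 0.2·(-4.32) = 1.324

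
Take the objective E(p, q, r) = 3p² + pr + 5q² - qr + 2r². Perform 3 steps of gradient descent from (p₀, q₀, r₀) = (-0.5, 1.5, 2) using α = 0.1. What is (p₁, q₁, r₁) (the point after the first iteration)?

(-0.4, 0.2, 1.4)

∇E = (6p + r, 10q - r, p - q + 4r)
(p₁, q₁, r₁) = (-0.5, 1.5, 2) − 0.1·(-1, 13, 6) = (-0.4, 0.2, 1.4)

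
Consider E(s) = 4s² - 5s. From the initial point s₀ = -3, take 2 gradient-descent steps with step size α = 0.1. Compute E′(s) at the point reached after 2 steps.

-1.16

E′(s) = 8s - 5
s₁ = -3 − 0.1·(-29) = -0.1
s₂ = -0.1 − 0.1·(-5.8) = 0.48
E′(s) at (0.48) = -1.16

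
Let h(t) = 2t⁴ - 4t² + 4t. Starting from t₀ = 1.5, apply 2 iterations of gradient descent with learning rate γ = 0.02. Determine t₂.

h′(t) = 8t³ - 8t + 4
t₁ = 1.5 − 0.02·19 = 1.12
t₂ = 1.12 − 0.02·6.279424 = 0.99441152

0.99441152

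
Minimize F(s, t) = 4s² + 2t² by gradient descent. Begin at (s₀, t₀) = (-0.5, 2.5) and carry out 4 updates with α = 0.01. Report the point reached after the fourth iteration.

(-0.35819648, 2.1233664)

∇F = (8s, 4t)
Step 1: at (-0.5, 2.5), ∇F = (-4, 10) → (-0.5, 2.5) − 0.01·(-4, 10) = (-0.46, 2.4)
Step 2: at (-0.46, 2.4), ∇F = (-3.68, 9.6) → (-0.46, 2.4) − 0.01·(-3.68, 9.6) = (-0.4232, 2.304)
Step 3: at (-0.4232, 2.304), ∇F = (-3.3856, 9.216) → (-0.4232, 2.304) − 0.01·(-3.3856, 9.216) = (-0.389344, 2.21184)
Step 4: at (-0.389344, 2.21184), ∇F = (-3.114752, 8.84736) → (-0.389344, 2.21184) − 0.01·(-3.114752, 8.84736) = (-0.35819648, 2.1233664)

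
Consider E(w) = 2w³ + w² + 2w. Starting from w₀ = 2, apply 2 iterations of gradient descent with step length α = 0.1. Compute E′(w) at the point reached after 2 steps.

14.16

E′(w) = 6w² + 2w + 2
Step 1: E′(2) = 30; w₁ = 2 − 0.1·30 = -1
Step 2: E′(-1) = 6; w₂ = -1 − 0.1·6 = -1.6
E′(w) at (-1.6) = 14.16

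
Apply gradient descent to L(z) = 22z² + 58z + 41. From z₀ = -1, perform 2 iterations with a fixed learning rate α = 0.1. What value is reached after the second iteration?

L′(z) = 44z + 58
z₁ = -1 − 0.1·14 = -2.4
z₂ = -2.4 − 0.1·(-47.6) = 2.36

2.36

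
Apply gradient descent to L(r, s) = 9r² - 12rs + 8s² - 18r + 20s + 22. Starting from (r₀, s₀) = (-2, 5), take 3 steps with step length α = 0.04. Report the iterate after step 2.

∇L = (18r - 12s - 18, -12r + 16s + 20)
Step 1: at (-2, 5), ∇L = (-114, 124) → (-2, 5) − 0.04·(-114, 124) = (2.56, 0.04)
Step 2: at (2.56, 0.04), ∇L = (27.6, -10.08) → (2.56, 0.04) − 0.04·(27.6, -10.08) = (1.456, 0.4432)

(1.456, 0.4432)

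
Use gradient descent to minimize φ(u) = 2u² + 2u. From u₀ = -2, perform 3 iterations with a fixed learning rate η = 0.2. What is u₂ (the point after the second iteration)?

φ′(u) = 4u + 2
u₁ = -2 − 0.2·(-6) = -0.8
u₂ = -0.8 − 0.2·(-1.2) = -0.56

-0.56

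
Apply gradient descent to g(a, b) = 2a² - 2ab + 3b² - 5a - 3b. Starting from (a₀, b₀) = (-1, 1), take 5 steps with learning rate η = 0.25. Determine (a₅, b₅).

∇g = (4a - 2b - 5, -2a + 6b - 3)
Step 1: at (-1, 1), ∇g = (-11, 5) → (-1, 1) − 0.25·(-11, 5) = (1.75, -0.25)
Step 2: at (1.75, -0.25), ∇g = (2.5, -8) → (1.75, -0.25) − 0.25·(2.5, -8) = (1.125, 1.75)
Step 3: at (1.125, 1.75), ∇g = (-4, 5.25) → (1.125, 1.75) − 0.25·(-4, 5.25) = (2.125, 0.4375)
Step 4: at (2.125, 0.4375), ∇g = (2.625, -4.625) → (2.125, 0.4375) − 0.25·(2.625, -4.625) = (1.46875, 1.59375)
Step 5: at (1.46875, 1.59375), ∇g = (-2.3125, 3.625) → (1.46875, 1.59375) − 0.25·(-2.3125, 3.625) = (2.046875, 0.6875)

(2.046875, 0.6875)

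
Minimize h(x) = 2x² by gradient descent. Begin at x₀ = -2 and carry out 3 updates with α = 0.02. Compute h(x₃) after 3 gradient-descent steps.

4.850840010752

h′(x) = 4x
Step 1: h′(-2) = -8; x₁ = -2 − 0.02·(-8) = -1.84
Step 2: h′(-1.84) = -7.36; x₂ = -1.84 − 0.02·(-7.36) = -1.6928
Step 3: h′(-1.6928) = -6.7712; x₃ = -1.6928 − 0.02·(-6.7712) = -1.557376
h(-1.557376) = 4.850840010752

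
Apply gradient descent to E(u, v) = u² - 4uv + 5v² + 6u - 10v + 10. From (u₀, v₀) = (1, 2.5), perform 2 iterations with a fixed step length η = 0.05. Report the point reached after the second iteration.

(1.08, 1.695)

∇E = (2u - 4v + 6, -4u + 10v - 10)
Step 1: at (1, 2.5), ∇E = (-2, 11) → (1, 2.5) − 0.05·(-2, 11) = (1.1, 1.95)
Step 2: at (1.1, 1.95), ∇E = (0.4, 5.1) → (1.1, 1.95) − 0.05·(0.4, 5.1) = (1.08, 1.695)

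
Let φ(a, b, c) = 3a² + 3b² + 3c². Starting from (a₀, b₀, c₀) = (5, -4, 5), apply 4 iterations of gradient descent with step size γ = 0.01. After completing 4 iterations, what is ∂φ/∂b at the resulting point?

∇φ = (6a, 6b, 6c)
Step 1: at (5, -4, 5), ∇φ = (30, -24, 30) → (5, -4, 5) − 0.01·(30, -24, 30) = (4.7, -3.76, 4.7)
Step 2: at (4.7, -3.76, 4.7), ∇φ = (28.2, -22.56, 28.2) → (4.7, -3.76, 4.7) − 0.01·(28.2, -22.56, 28.2) = (4.418, -3.5344, 4.418)
Step 3: at (4.418, -3.5344, 4.418), ∇φ = (26.508, -21.2064, 26.508) → (4.418, -3.5344, 4.418) − 0.01·(26.508, -21.2064, 26.508) = (4.15292, -3.322336, 4.15292)
Step 4: at (4.15292, -3.322336, 4.15292), ∇φ = (24.91752, -19.934016, 24.91752) → (4.15292, -3.322336, 4.15292) − 0.01·(24.91752, -19.934016, 24.91752) = (3.9037448, -3.12299584, 3.9037448)
∂φ/∂b at (3.9037448, -3.12299584, 3.9037448) = -18.73797504

-18.73797504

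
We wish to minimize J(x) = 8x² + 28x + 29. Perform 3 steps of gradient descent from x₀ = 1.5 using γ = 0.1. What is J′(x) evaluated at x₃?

-11.232

J′(x) = 16x + 28
Step 1: J′(1.5) = 52; x₁ = 1.5 − 0.1·52 = -3.7
Step 2: J′(-3.7) = -31.2; x₂ = -3.7 − 0.1·(-31.2) = -0.58
Step 3: J′(-0.58) = 18.72; x₃ = -0.58 − 0.1·18.72 = -2.452
J′(x) at (-2.452) = -11.232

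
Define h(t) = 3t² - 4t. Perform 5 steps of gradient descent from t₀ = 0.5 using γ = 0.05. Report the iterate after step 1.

h′(t) = 6t - 4
t₁ = 0.5 − 0.05·(-1) = 0.55

0.55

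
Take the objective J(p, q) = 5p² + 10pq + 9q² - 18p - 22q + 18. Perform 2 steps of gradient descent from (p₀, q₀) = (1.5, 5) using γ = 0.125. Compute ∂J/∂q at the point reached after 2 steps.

347.5

∇J = (10p + 10q - 18, 10p + 18q - 22)
Step 1: at (1.5, 5), ∇J = (47, 83) → (1.5, 5) − 0.125·(47, 83) = (-4.375, -5.375)
Step 2: at (-4.375, -5.375), ∇J = (-115.5, -162.5) → (-4.375, -5.375) − 0.125·(-115.5, -162.5) = (10.0625, 14.9375)
∂J/∂q at (10.0625, 14.9375) = 347.5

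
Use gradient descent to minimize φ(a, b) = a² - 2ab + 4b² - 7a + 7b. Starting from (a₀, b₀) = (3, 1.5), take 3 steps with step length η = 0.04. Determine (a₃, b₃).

∇φ = (2a - 2b - 7, -2a + 8b + 7)
(a₁, b₁) = (3, 1.5) − 0.04·(-4, 13) = (3.16, 0.98)
(a₂, b₂) = (3.16, 0.98) − 0.04·(-2.64, 8.52) = (3.2656, 0.6392)
(a₃, b₃) = (3.2656, 0.6392) − 0.04·(-1.7472, 5.5824) = (3.335488, 0.415904)

(3.335488, 0.415904)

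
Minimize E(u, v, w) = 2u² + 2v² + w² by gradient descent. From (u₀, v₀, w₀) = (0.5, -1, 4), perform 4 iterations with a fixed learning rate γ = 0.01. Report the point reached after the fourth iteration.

(0.42467328, -0.84934656, 3.68947264)

∇E = (4u, 4v, 2w)
Step 1: at (0.5, -1, 4), ∇E = (2, -4, 8) → (0.5, -1, 4) − 0.01·(2, -4, 8) = (0.48, -0.96, 3.92)
Step 2: at (0.48, -0.96, 3.92), ∇E = (1.92, -3.84, 7.84) → (0.48, -0.96, 3.92) − 0.01·(1.92, -3.84, 7.84) = (0.4608, -0.9216, 3.8416)
Step 3: at (0.4608, -0.9216, 3.8416), ∇E = (1.8432, -3.6864, 7.6832) → (0.4608, -0.9216, 3.8416) − 0.01·(1.8432, -3.6864, 7.6832) = (0.442368, -0.884736, 3.764768)
Step 4: at (0.442368, -0.884736, 3.764768), ∇E = (1.769472, -3.538944, 7.529536) → (0.442368, -0.884736, 3.764768) − 0.01·(1.769472, -3.538944, 7.529536) = (0.42467328, -0.84934656, 3.68947264)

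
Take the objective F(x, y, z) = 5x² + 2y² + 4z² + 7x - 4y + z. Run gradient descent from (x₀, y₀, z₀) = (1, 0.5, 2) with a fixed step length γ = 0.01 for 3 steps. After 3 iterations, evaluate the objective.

∇F = (10x + 7, 4y - 4, 8z + 1)
(x₁, y₁, z₁) = (1, 0.5, 2) − 0.01·(17, -2, 17) = (0.83, 0.52, 1.83)
(x₂, y₂, z₂) = (0.83, 0.52, 1.83) − 0.01·(15.3, -1.92, 15.64) = (0.677, 0.5392, 1.6736)
(x₃, y₃, z₃) = (0.677, 0.5392, 1.6736) − 0.01·(13.77, -1.8432, 14.3888) = (0.5393, 0.557632, 1.529712)
F(0.5393, 0.557632, 1.529712) = 14.510488556624

14.510488556624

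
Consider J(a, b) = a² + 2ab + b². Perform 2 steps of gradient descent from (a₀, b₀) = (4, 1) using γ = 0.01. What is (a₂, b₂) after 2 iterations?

(3.804, 0.804)

∇J = (2a + 2b, 2a + 2b)
Step 1: at (4, 1), ∇J = (10, 10) → (4, 1) − 0.01·(10, 10) = (3.9, 0.9)
Step 2: at (3.9, 0.9), ∇J = (9.6, 9.6) → (3.9, 0.9) − 0.01·(9.6, 9.6) = (3.804, 0.804)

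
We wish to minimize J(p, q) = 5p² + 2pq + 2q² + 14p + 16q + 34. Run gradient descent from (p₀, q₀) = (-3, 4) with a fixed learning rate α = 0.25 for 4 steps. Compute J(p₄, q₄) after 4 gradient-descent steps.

0.0390625

∇J = (10p + 2q + 14, 2p + 4q + 16)
Step 1: at (-3, 4), ∇J = (-8, 26) → (-3, 4) − 0.25·(-8, 26) = (-1, -2.5)
Step 2: at (-1, -2.5), ∇J = (-1, 4) → (-1, -2.5) − 0.25·(-1, 4) = (-0.75, -3.5)
Step 3: at (-0.75, -3.5), ∇J = (-0.5, 0.5) → (-0.75, -3.5) − 0.25·(-0.5, 0.5) = (-0.625, -3.625)
Step 4: at (-0.625, -3.625), ∇J = (0.5, 0.25) → (-0.625, -3.625) − 0.25·(0.5, 0.25) = (-0.75, -3.6875)
J(-0.75, -3.6875) = 0.0390625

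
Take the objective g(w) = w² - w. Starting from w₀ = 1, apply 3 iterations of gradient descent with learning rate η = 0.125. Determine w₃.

0.7109375

g′(w) = 2w - 1
w₁ = 1 − 0.125·1 = 0.875
w₂ = 0.875 − 0.125·0.75 = 0.78125
w₃ = 0.78125 − 0.125·0.5625 = 0.7109375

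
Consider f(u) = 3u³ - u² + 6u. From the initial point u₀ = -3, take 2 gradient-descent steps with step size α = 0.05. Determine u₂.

-35.050125

f′(u) = 9u² - 2u + 6
u₁ = -3 − 0.05·93 = -7.65
u₂ = -7.65 − 0.05·548.0025 = -35.050125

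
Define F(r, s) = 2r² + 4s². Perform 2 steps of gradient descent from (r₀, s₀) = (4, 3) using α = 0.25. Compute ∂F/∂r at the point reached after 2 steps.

0

∇F = (4r, 8s)
(r₁, s₁) = (4, 3) − 0.25·(16, 24) = (0, -3)
(r₂, s₂) = (0, -3) − 0.25·(0, -24) = (0, 3)
∂F/∂r at (0, 3) = 0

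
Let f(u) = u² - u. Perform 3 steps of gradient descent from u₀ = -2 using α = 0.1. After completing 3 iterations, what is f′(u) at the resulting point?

f′(u) = 2u - 1
Step 1: f′(-2) = -5; u₁ = -2 − 0.1·(-5) = -1.5
Step 2: f′(-1.5) = -4; u₂ = -1.5 − 0.1·(-4) = -1.1
Step 3: f′(-1.1) = -3.2; u₃ = -1.1 − 0.1·(-3.2) = -0.78
f′(u) at (-0.78) = -2.56

-2.56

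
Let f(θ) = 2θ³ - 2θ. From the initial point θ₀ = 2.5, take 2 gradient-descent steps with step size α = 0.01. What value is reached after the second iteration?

f′(θ) = 6θ² - 2
θ₁ = 2.5 − 0.01·35.5 = 2.145
θ₂ = 2.145 − 0.01·25.60615 = 1.8889385

1.8889385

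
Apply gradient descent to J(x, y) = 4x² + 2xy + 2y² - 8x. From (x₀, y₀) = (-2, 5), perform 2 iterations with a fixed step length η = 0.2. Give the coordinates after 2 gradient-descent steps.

(0.4, 0.04)

∇J = (8x + 2y - 8, 2x + 4y)
(x₁, y₁) = (-2, 5) − 0.2·(-14, 16) = (0.8, 1.8)
(x₂, y₂) = (0.8, 1.8) − 0.2·(2, 8.8) = (0.4, 0.04)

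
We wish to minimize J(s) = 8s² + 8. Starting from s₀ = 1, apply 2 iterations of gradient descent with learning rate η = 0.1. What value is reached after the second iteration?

0.36

J′(s) = 16s
Step 1: J′(1) = 16; s₁ = 1 − 0.1·16 = -0.6
Step 2: J′(-0.6) = -9.6; s₂ = -0.6 − 0.1·(-9.6) = 0.36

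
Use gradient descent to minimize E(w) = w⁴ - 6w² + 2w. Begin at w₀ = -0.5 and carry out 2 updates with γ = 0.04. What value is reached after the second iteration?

-1.18208

E′(w) = 4w³ - 12w + 2
w₁ = -0.5 − 0.04·7.5 = -0.8
w₂ = -0.8 − 0.04·9.552 = -1.18208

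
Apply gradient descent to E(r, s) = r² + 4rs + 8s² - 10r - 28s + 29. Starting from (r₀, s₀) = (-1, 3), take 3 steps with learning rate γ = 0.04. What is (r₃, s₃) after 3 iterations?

∇E = (2r + 4s - 10, 4r + 16s - 28)
(r₁, s₁) = (-1, 3) − 0.04·(0, 16) = (-1, 2.36)
(r₂, s₂) = (-1, 2.36) − 0.04·(-2.56, 5.76) = (-0.8976, 2.1296)
(r₃, s₃) = (-0.8976, 2.1296) − 0.04·(-3.2768, 2.4832) = (-0.766528, 2.030272)

(-0.766528, 2.030272)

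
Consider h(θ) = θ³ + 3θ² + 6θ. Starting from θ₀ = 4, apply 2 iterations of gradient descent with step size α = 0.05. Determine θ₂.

-0.2315

h′(θ) = 3θ² + 6θ + 6
Step 1: h′(4) = 78; θ₁ = 4 − 0.05·78 = 0.1
Step 2: h′(0.1) = 6.63; θ₂ = 0.1 − 0.05·6.63 = -0.2315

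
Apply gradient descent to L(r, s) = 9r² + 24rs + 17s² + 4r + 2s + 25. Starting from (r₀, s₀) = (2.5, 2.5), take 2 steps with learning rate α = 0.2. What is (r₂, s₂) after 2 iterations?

∇L = (18r + 24s + 4, 24r + 34s + 2)
Step 1: at (2.5, 2.5), ∇L = (109, 147) → (2.5, 2.5) − 0.2·(109, 147) = (-19.3, -26.9)
Step 2: at (-19.3, -26.9), ∇L = (-989, -1375.8) → (-19.3, -26.9) − 0.2·(-989, -1375.8) = (178.5, 248.26)

(178.5, 248.26)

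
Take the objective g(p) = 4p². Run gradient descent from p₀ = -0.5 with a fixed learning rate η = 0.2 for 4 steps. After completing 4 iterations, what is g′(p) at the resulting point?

g′(p) = 8p
p₁ = -0.5 − 0.2·(-4) = 0.3
p₂ = 0.3 − 0.2·2.4 = -0.18
p₃ = -0.18 − 0.2·(-1.44) = 0.108
p₄ = 0.108 − 0.2·0.864 = -0.0648
g′(p) at (-0.0648) = -0.5184

-0.5184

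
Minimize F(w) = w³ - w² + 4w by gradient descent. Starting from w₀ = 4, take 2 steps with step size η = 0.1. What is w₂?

-0.928

F′(w) = 3w² - 2w + 4
Step 1: F′(4) = 44; w₁ = 4 − 0.1·44 = -0.4
Step 2: F′(-0.4) = 5.28; w₂ = -0.4 − 0.1·5.28 = -0.928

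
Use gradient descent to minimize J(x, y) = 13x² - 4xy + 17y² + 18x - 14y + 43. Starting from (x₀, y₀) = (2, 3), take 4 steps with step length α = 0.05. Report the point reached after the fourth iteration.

(-0.8419, 0.8426)

∇J = (26x - 4y + 18, -4x + 34y - 14)
Step 1: at (2, 3), ∇J = (58, 80) → (2, 3) − 0.05·(58, 80) = (-0.9, -1)
Step 2: at (-0.9, -1), ∇J = (-1.4, -44.4) → (-0.9, -1) − 0.05·(-1.4, -44.4) = (-0.83, 1.22)
Step 3: at (-0.83, 1.22), ∇J = (-8.46, 30.8) → (-0.83, 1.22) − 0.05·(-8.46, 30.8) = (-0.407, -0.32)
Step 4: at (-0.407, -0.32), ∇J = (8.698, -23.252) → (-0.407, -0.32) − 0.05·(8.698, -23.252) = (-0.8419, 0.8426)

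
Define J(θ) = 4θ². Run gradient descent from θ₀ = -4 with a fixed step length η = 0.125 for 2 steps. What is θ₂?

0

J′(θ) = 8θ
Step 1: J′(-4) = -32; θ₁ = -4 − 0.125·(-32) = 0
Step 2: J′(0) = 0; θ₂ = 0 − 0.125·0 = 0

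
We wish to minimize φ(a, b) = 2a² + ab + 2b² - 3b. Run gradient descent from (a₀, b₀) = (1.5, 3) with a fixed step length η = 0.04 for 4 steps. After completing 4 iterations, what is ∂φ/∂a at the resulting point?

∇φ = (4a + b, a + 4b - 3)
Step 1: at (1.5, 3), ∇φ = (9, 10.5) → (1.5, 3) − 0.04·(9, 10.5) = (1.14, 2.58)
Step 2: at (1.14, 2.58), ∇φ = (7.14, 8.46) → (1.14, 2.58) − 0.04·(7.14, 8.46) = (0.8544, 2.2416)
Step 3: at (0.8544, 2.2416), ∇φ = (5.6592, 6.8208) → (0.8544, 2.2416) − 0.04·(5.6592, 6.8208) = (0.628032, 1.968768)
Step 4: at (0.628032, 1.968768), ∇φ = (4.480896, 5.503104) → (0.628032, 1.968768) − 0.04·(4.480896, 5.503104) = (0.44879616, 1.74864384)
∂φ/∂a at (0.44879616, 1.74864384) = 3.54382848

3.54382848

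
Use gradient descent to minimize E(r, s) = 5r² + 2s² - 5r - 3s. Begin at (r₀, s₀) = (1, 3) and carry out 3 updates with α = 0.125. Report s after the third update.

∇E = (10r - 5, 4s - 3)
(r₁, s₁) = (1, 3) − 0.125·(5, 9) = (0.375, 1.875)
(r₂, s₂) = (0.375, 1.875) − 0.125·(-1.25, 4.5) = (0.53125, 1.3125)
(r₃, s₃) = (0.53125, 1.3125) − 0.125·(0.3125, 2.25) = (0.4921875, 1.03125)
s = 1.03125

1.03125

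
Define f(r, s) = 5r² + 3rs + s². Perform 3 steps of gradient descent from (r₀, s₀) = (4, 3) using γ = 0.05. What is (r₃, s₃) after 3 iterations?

(-0.018625, 1.42275)

∇f = (10r + 3s, 3r + 2s)
(r₁, s₁) = (4, 3) − 0.05·(49, 18) = (1.55, 2.1)
(r₂, s₂) = (1.55, 2.1) − 0.05·(21.8, 8.85) = (0.46, 1.6575)
(r₃, s₃) = (0.46, 1.6575) − 0.05·(9.5725, 4.695) = (-0.018625, 1.42275)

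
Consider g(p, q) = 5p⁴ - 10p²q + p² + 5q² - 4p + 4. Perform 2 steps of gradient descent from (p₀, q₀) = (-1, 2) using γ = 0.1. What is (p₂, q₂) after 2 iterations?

∇g = (20p³ - 20pq + 2p - 4, -10p² + 10q)
Step 1: at (-1, 2), ∇g = (14, 10) → (-1, 2) − 0.1·(14, 10) = (-2.4, 1)
Step 2: at (-2.4, 1), ∇g = (-237.28, -47.6) → (-2.4, 1) − 0.1·(-237.28, -47.6) = (21.328, 5.76)

(21.328, 5.76)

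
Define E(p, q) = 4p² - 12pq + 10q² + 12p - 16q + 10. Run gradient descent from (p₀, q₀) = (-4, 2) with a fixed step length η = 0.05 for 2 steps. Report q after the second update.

∇E = (8p - 12q + 12, -12p + 20q - 16)
(p₁, q₁) = (-4, 2) − 0.05·(-44, 72) = (-1.8, -1.6)
(p₂, q₂) = (-1.8, -1.6) − 0.05·(16.8, -26.4) = (-2.64, -0.28)
q = -0.28

-0.28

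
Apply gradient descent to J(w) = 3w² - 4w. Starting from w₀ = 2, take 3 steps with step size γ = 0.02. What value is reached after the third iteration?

J′(w) = 6w - 4
w₁ = 2 − 0.02·8 = 1.84
w₂ = 1.84 − 0.02·7.04 = 1.6992
w₃ = 1.6992 − 0.02·6.1952 = 1.575296

1.575296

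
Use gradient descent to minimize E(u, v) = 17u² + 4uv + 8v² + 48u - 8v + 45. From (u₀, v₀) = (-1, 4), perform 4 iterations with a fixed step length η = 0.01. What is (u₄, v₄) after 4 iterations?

(-1.62914384, 2.41566944)

∇E = (34u + 4v + 48, 4u + 16v - 8)
Step 1: at (-1, 4), ∇E = (30, 52) → (-1, 4) − 0.01·(30, 52) = (-1.3, 3.48)
Step 2: at (-1.3, 3.48), ∇E = (17.72, 42.48) → (-1.3, 3.48) − 0.01·(17.72, 42.48) = (-1.4772, 3.0552)
Step 3: at (-1.4772, 3.0552), ∇E = (9.996, 34.9744) → (-1.4772, 3.0552) − 0.01·(9.996, 34.9744) = (-1.57716, 2.705456)
Step 4: at (-1.57716, 2.705456), ∇E = (5.198384, 28.978656) → (-1.57716, 2.705456) − 0.01·(5.198384, 28.978656) = (-1.62914384, 2.41566944)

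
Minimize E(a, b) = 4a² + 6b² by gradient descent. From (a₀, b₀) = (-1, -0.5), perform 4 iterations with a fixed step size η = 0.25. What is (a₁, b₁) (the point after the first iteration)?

∇E = (8a, 12b)
Step 1: at (-1, -0.5), ∇E = (-8, -6) → (-1, -0.5) − 0.25·(-8, -6) = (1, 1)

(1, 1)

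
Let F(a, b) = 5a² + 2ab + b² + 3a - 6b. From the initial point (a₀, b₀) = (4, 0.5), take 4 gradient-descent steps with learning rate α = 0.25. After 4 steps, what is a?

∇F = (10a + 2b + 3, 2a + 2b - 6)
(a₁, b₁) = (4, 0.5) − 0.25·(44, 3) = (-7, -0.25)
(a₂, b₂) = (-7, -0.25) − 0.25·(-67.5, -20.5) = (9.875, 4.875)
(a₃, b₃) = (9.875, 4.875) − 0.25·(111.5, 23.5) = (-18, -1)
(a₄, b₄) = (-18, -1) − 0.25·(-179, -44) = (26.75, 10)
a = 26.75

26.75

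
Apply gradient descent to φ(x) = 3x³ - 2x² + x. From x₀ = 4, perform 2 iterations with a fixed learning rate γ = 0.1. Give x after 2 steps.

-83.849

φ′(x) = 9x² - 4x + 1
x₁ = 4 − 0.1·129 = -8.9
x₂ = -8.9 − 0.1·749.49 = -83.849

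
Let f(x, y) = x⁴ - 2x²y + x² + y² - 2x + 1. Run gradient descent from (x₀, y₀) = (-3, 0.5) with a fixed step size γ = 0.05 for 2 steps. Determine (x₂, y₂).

∇f = (4x³ - 4xy + 2x - 2, -2x² + 2y)
(x₁, y₁) = (-3, 0.5) − 0.05·(-110, -17) = (2.5, 1.35)
(x₂, y₂) = (2.5, 1.35) − 0.05·(52, -9.8) = (-0.1, 1.84)

(-0.1, 1.84)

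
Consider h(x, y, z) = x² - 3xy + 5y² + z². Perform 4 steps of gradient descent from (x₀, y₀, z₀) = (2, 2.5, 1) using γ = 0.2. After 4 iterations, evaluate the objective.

72.16107776

∇h = (2x - 3y, -3x + 10y, 2z)
(x₁, y₁, z₁) = (2, 2.5, 1) − 0.2·(-3.5, 19, 2) = (2.7, -1.3, 0.6)
(x₂, y₂, z₂) = (2.7, -1.3, 0.6) − 0.2·(9.3, -21.1, 1.2) = (0.84, 2.92, 0.36)
(x₃, y₃, z₃) = (0.84, 2.92, 0.36) − 0.2·(-7.08, 26.68, 0.72) = (2.256, -2.416, 0.216)
(x₄, y₄, z₄) = (2.256, -2.416, 0.216) − 0.2·(11.76, -30.928, 0.432) = (-0.096, 3.7696, 0.1296)
h(-0.096, 3.7696, 0.1296) = 72.16107776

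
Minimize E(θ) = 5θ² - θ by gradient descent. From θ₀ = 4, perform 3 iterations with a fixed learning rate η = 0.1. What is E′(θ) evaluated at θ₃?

E′(θ) = 10θ - 1
Step 1: E′(4) = 39; θ₁ = 4 − 0.1·39 = 0.1
Step 2: E′(0.1) = 0; θ₂ = 0.1 − 0.1·0 = 0.1
Step 3: E′(0.1) = 0; θ₃ = 0.1 − 0.1·0 = 0.1
E′(θ) at (0.1) = 0

0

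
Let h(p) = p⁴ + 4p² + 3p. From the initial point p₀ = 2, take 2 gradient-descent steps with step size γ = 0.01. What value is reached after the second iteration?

1.20848204

h′(p) = 4p³ + 8p + 3
p₁ = 2 − 0.01·51 = 1.49
p₂ = 1.49 − 0.01·28.151796 = 1.20848204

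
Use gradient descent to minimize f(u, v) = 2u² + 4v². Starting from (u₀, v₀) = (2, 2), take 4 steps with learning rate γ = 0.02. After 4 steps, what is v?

0.99574272

∇f = (4u, 8v)
(u₁, v₁) = (2, 2) − 0.02·(8, 16) = (1.84, 1.68)
(u₂, v₂) = (1.84, 1.68) − 0.02·(7.36, 13.44) = (1.6928, 1.4112)
(u₃, v₃) = (1.6928, 1.4112) − 0.02·(6.7712, 11.2896) = (1.557376, 1.185408)
(u₄, v₄) = (1.557376, 1.185408) − 0.02·(6.229504, 9.483264) = (1.43278592, 0.99574272)
v = 0.99574272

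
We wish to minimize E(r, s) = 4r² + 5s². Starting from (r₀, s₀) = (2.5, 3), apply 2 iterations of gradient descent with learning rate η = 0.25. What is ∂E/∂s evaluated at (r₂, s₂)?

∇E = (8r, 10s)
Step 1: at (2.5, 3), ∇E = (20, 30) → (2.5, 3) − 0.25·(20, 30) = (-2.5, -4.5)
Step 2: at (-2.5, -4.5), ∇E = (-20, -45) → (-2.5, -4.5) − 0.25·(-20, -45) = (2.5, 6.75)
∂E/∂s at (2.5, 6.75) = 67.5

67.5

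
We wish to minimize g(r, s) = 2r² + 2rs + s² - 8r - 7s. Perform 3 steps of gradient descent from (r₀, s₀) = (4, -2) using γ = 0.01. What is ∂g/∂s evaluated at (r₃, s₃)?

-3.052936

∇g = (4r + 2s - 8, 2r + 2s - 7)
(r₁, s₁) = (4, -2) − 0.01·(4, -3) = (3.96, -1.97)
(r₂, s₂) = (3.96, -1.97) − 0.01·(3.9, -3.02) = (3.921, -1.9398)
(r₃, s₃) = (3.921, -1.9398) − 0.01·(3.8044, -3.0376) = (3.882956, -1.909424)
∂g/∂s at (3.882956, -1.909424) = -3.052936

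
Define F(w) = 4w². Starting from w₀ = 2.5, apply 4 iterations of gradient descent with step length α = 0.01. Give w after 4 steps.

1.7909824

F′(w) = 8w
w₁ = 2.5 − 0.01·20 = 2.3
w₂ = 2.3 − 0.01·18.4 = 2.116
w₃ = 2.116 − 0.01·16.928 = 1.94672
w₄ = 1.94672 − 0.01·15.57376 = 1.7909824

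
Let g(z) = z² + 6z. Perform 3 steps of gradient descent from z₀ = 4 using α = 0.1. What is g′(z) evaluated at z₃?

7.168

g′(z) = 2z + 6
Step 1: g′(4) = 14; z₁ = 4 − 0.1·14 = 2.6
Step 2: g′(2.6) = 11.2; z₂ = 2.6 − 0.1·11.2 = 1.48
Step 3: g′(1.48) = 8.96; z₃ = 1.48 − 0.1·8.96 = 0.584
g′(z) at (0.584) = 7.168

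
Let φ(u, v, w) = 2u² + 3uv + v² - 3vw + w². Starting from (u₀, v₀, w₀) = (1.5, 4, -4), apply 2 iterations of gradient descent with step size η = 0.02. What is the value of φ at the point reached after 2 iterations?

∇φ = (4u + 3v, 3u + 2v - 3w, -3v + 2w)
(u₁, v₁, w₁) = (1.5, 4, -4) − 0.02·(18, 24.5, -20) = (1.14, 3.51, -3.6)
(u₂, v₂, w₂) = (1.14, 3.51, -3.6) − 0.02·(15.09, 21.24, -17.73) = (0.8382, 3.0852, -3.2454)
φ(0.8382, 3.0852, -3.2454) = 59.25240684

59.25240684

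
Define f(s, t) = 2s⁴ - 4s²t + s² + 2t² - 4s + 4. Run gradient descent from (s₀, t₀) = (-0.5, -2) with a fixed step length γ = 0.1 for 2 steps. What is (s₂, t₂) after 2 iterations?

∇f = (8s³ - 8st + 2s - 4, -4s² + 4t)
Step 1: at (-0.5, -2), ∇f = (-14, -9) → (-0.5, -2) − 0.1·(-14, -9) = (0.9, -1.1)
Step 2: at (0.9, -1.1), ∇f = (11.552, -7.64) → (0.9, -1.1) − 0.1·(11.552, -7.64) = (-0.2552, -0.336)

(-0.2552, -0.336)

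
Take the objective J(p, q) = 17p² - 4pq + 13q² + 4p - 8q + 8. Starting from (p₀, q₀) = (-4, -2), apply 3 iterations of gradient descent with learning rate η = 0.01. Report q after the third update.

∇J = (34p - 4q + 4, -4p + 26q - 8)
(p₁, q₁) = (-4, -2) − 0.01·(-124, -44) = (-2.76, -1.56)
(p₂, q₂) = (-2.76, -1.56) − 0.01·(-83.6, -37.52) = (-1.924, -1.1848)
(p₃, q₃) = (-1.924, -1.1848) − 0.01·(-56.6768, -31.1088) = (-1.357232, -0.873712)
q = -0.873712

-0.873712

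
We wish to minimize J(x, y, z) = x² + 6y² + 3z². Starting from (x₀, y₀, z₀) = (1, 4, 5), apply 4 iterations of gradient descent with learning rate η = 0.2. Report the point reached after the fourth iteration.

(0.1296, 15.3664, 0.008)

∇J = (2x, 12y, 6z)
Step 1: at (1, 4, 5), ∇J = (2, 48, 30) → (1, 4, 5) − 0.2·(2, 48, 30) = (0.6, -5.6, -1)
Step 2: at (0.6, -5.6, -1), ∇J = (1.2, -67.2, -6) → (0.6, -5.6, -1) − 0.2·(1.2, -67.2, -6) = (0.36, 7.84, 0.2)
Step 3: at (0.36, 7.84, 0.2), ∇J = (0.72, 94.08, 1.2) → (0.36, 7.84, 0.2) − 0.2·(0.72, 94.08, 1.2) = (0.216, -10.976, -0.04)
Step 4: at (0.216, -10.976, -0.04), ∇J = (0.432, -131.712, -0.24) → (0.216, -10.976, -0.04) − 0.2·(0.432, -131.712, -0.24) = (0.1296, 15.3664, 0.008)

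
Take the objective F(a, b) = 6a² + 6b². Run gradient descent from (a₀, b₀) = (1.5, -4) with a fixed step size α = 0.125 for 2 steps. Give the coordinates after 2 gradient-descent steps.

(0.375, -1)

∇F = (12a, 12b)
(a₁, b₁) = (1.5, -4) − 0.125·(18, -48) = (-0.75, 2)
(a₂, b₂) = (-0.75, 2) − 0.125·(-9, 24) = (0.375, -1)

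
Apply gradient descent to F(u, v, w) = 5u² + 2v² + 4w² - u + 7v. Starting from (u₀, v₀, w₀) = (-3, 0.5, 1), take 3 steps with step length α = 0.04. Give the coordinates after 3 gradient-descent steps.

∇F = (10u - 1, 4v + 7, 8w)
(u₁, v₁, w₁) = (-3, 0.5, 1) − 0.04·(-31, 9, 8) = (-1.76, 0.14, 0.68)
(u₂, v₂, w₂) = (-1.76, 0.14, 0.68) − 0.04·(-18.6, 7.56, 5.44) = (-1.016, -0.1624, 0.4624)
(u₃, v₃, w₃) = (-1.016, -0.1624, 0.4624) − 0.04·(-11.16, 6.3504, 3.6992) = (-0.5696, -0.416416, 0.314432)

(-0.5696, -0.416416, 0.314432)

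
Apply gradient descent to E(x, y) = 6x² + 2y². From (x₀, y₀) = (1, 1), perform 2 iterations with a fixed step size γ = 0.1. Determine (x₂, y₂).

∇E = (12x, 4y)
Step 1: at (1, 1), ∇E = (12, 4) → (1, 1) − 0.1·(12, 4) = (-0.2, 0.6)
Step 2: at (-0.2, 0.6), ∇E = (-2.4, 2.4) → (-0.2, 0.6) − 0.1·(-2.4, 2.4) = (0.04, 0.36)

(0.04, 0.36)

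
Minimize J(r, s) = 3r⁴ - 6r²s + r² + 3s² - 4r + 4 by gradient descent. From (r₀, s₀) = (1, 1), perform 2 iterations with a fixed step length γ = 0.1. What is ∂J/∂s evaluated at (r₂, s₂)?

4.41805824

∇J = (12r³ - 12rs + 2r - 4, -6r² + 6s)
Step 1: at (1, 1), ∇J = (-2, 0) → (1, 1) − 0.1·(-2, 0) = (1.2, 1)
Step 2: at (1.2, 1), ∇J = (4.736, -2.64) → (1.2, 1) − 0.1·(4.736, -2.64) = (0.7264, 1.264)
∂J/∂s at (0.7264, 1.264) = 4.41805824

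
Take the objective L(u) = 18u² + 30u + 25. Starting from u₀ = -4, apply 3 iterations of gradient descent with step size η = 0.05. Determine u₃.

0.788

L′(u) = 36u + 30
u₁ = -4 − 0.05·(-114) = 1.7
u₂ = 1.7 − 0.05·91.2 = -2.86
u₃ = -2.86 − 0.05·(-72.96) = 0.788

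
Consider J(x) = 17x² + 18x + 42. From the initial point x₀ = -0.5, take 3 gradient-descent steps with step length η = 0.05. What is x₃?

J′(x) = 34x + 18
Step 1: J′(-0.5) = 1; x₁ = -0.5 − 0.05·1 = -0.55
Step 2: J′(-0.55) = -0.7; x₂ = -0.55 − 0.05·(-0.7) = -0.515
Step 3: J′(-0.515) = 0.49; x₃ = -0.515 − 0.05·0.49 = -0.5395

-0.5395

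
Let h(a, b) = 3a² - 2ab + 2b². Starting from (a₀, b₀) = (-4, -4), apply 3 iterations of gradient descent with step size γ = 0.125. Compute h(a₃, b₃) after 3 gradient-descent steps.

∇h = (6a - 2b, -2a + 4b)
(a₁, b₁) = (-4, -4) − 0.125·(-16, -8) = (-2, -3)
(a₂, b₂) = (-2, -3) − 0.125·(-6, -8) = (-1.25, -2)
(a₃, b₃) = (-1.25, -2) − 0.125·(-3.5, -5.5) = (-0.8125, -1.3125)
h(-0.8125, -1.3125) = 3.29296875

3.29296875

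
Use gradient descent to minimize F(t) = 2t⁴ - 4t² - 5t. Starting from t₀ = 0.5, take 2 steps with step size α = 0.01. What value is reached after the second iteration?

0.66079104

F′(t) = 8t³ - 8t - 5
Step 1: F′(0.5) = -8; t₁ = 0.5 − 0.01·(-8) = 0.58
Step 2: F′(0.58) = -8.079104; t₂ = 0.58 − 0.01·(-8.079104) = 0.66079104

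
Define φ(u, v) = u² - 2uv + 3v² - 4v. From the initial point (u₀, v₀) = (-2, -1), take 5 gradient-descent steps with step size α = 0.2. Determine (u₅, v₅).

∇φ = (2u - 2v, -2u + 6v - 4)
(u₁, v₁) = (-2, -1) − 0.2·(-2, -6) = (-1.6, 0.2)
(u₂, v₂) = (-1.6, 0.2) − 0.2·(-3.6, 0.4) = (-0.88, 0.12)
(u₃, v₃) = (-0.88, 0.12) − 0.2·(-2, -1.52) = (-0.48, 0.424)
(u₄, v₄) = (-0.48, 0.424) − 0.2·(-1.808, -0.496) = (-0.1184, 0.5232)
(u₅, v₅) = (-0.1184, 0.5232) − 0.2·(-1.2832, -0.624) = (0.13824, 0.648)

(0.13824, 0.648)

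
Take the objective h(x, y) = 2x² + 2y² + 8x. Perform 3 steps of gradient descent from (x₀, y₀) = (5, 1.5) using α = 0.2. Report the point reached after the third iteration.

(-1.944, 0.012)

∇h = (4x + 8, 4y)
Step 1: at (5, 1.5), ∇h = (28, 6) → (5, 1.5) − 0.2·(28, 6) = (-0.6, 0.3)
Step 2: at (-0.6, 0.3), ∇h = (5.6, 1.2) → (-0.6, 0.3) − 0.2·(5.6, 1.2) = (-1.72, 0.06)
Step 3: at (-1.72, 0.06), ∇h = (1.12, 0.24) → (-1.72, 0.06) − 0.2·(1.12, 0.24) = (-1.944, 0.012)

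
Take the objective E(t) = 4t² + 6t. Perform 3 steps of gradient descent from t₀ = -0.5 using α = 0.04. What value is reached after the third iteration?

-0.671392

E′(t) = 8t + 6
Step 1: E′(-0.5) = 2; t₁ = -0.5 − 0.04·2 = -0.58
Step 2: E′(-0.58) = 1.36; t₂ = -0.58 − 0.04·1.36 = -0.6344
Step 3: E′(-0.6344) = 0.9248; t₃ = -0.6344 − 0.04·0.9248 = -0.671392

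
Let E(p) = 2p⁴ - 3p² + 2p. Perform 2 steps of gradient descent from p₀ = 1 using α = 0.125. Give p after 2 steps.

E′(p) = 8p³ - 6p + 2
Step 1: E′(1) = 4; p₁ = 1 − 0.125·4 = 0.5
Step 2: E′(0.5) = 0; p₂ = 0.5 − 0.125·0 = 0.5

0.5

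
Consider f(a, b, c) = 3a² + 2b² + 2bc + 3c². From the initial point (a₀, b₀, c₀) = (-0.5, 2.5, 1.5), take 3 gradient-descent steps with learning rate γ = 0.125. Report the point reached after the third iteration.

∇f = (6a, 4b + 2c, 2b + 6c)
Step 1: at (-0.5, 2.5, 1.5), ∇f = (-3, 13, 14) → (-0.5, 2.5, 1.5) − 0.125·(-3, 13, 14) = (-0.125, 0.875, -0.25)
Step 2: at (-0.125, 0.875, -0.25), ∇f = (-0.75, 3, 0.25) → (-0.125, 0.875, -0.25) − 0.125·(-0.75, 3, 0.25) = (-0.03125, 0.5, -0.28125)
Step 3: at (-0.03125, 0.5, -0.28125), ∇f = (-0.1875, 1.4375, -0.6875) → (-0.03125, 0.5, -0.28125) − 0.125·(-0.1875, 1.4375, -0.6875) = (-0.0078125, 0.3203125, -0.1953125)

(-0.0078125, 0.3203125, -0.1953125)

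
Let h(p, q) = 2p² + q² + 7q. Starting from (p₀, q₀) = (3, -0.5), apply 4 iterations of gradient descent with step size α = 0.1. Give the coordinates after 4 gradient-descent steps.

(0.3888, -2.2712)

∇h = (4p, 2q + 7)
(p₁, q₁) = (3, -0.5) − 0.1·(12, 6) = (1.8, -1.1)
(p₂, q₂) = (1.8, -1.1) − 0.1·(7.2, 4.8) = (1.08, -1.58)
(p₃, q₃) = (1.08, -1.58) − 0.1·(4.32, 3.84) = (0.648, -1.964)
(p₄, q₄) = (0.648, -1.964) − 0.1·(2.592, 3.072) = (0.3888, -2.2712)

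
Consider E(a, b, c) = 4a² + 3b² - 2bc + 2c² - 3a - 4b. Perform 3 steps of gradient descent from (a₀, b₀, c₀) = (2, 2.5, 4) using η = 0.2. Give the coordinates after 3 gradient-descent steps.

∇E = (8a - 3, 6b - 2c - 4, -2b + 4c)
(a₁, b₁, c₁) = (2, 2.5, 4) − 0.2·(13, 3, 11) = (-0.6, 1.9, 1.8)
(a₂, b₂, c₂) = (-0.6, 1.9, 1.8) − 0.2·(-7.8, 3.8, 3.4) = (0.96, 1.14, 1.12)
(a₃, b₃, c₃) = (0.96, 1.14, 1.12) − 0.2·(4.68, 0.6, 2.2) = (0.024, 1.02, 0.68)

(0.024, 1.02, 0.68)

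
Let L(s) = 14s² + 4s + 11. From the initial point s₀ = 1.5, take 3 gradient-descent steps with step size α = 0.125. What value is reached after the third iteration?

-25.8125

L′(s) = 28s + 4
s₁ = 1.5 − 0.125·46 = -4.25
s₂ = -4.25 − 0.125·(-115) = 10.125
s₃ = 10.125 − 0.125·287.5 = -25.8125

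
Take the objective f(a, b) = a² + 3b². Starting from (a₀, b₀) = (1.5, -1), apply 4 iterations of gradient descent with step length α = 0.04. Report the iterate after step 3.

(1.168032, -0.438976)

∇f = (2a, 6b)
Step 1: at (1.5, -1), ∇f = (3, -6) → (1.5, -1) − 0.04·(3, -6) = (1.38, -0.76)
Step 2: at (1.38, -0.76), ∇f = (2.76, -4.56) → (1.38, -0.76) − 0.04·(2.76, -4.56) = (1.2696, -0.5776)
Step 3: at (1.2696, -0.5776), ∇f = (2.5392, -3.4656) → (1.2696, -0.5776) − 0.04·(2.5392, -3.4656) = (1.168032, -0.438976)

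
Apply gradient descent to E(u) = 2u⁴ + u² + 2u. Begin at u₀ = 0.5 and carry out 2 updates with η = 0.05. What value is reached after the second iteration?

0.1592

E′(u) = 8u³ + 2u + 2
Step 1: E′(0.5) = 4; u₁ = 0.5 − 0.05·4 = 0.3
Step 2: E′(0.3) = 2.816; u₂ = 0.3 − 0.05·2.816 = 0.1592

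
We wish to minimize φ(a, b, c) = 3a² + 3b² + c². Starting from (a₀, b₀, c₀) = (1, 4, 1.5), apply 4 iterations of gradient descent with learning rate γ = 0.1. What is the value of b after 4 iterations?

0.1024

∇φ = (6a, 6b, 2c)
(a₁, b₁, c₁) = (1, 4, 1.5) − 0.1·(6, 24, 3) = (0.4, 1.6, 1.2)
(a₂, b₂, c₂) = (0.4, 1.6, 1.2) − 0.1·(2.4, 9.6, 2.4) = (0.16, 0.64, 0.96)
(a₃, b₃, c₃) = (0.16, 0.64, 0.96) − 0.1·(0.96, 3.84, 1.92) = (0.064, 0.256, 0.768)
(a₄, b₄, c₄) = (0.064, 0.256, 0.768) − 0.1·(0.384, 1.536, 1.536) = (0.0256, 0.1024, 0.6144)
b = 0.1024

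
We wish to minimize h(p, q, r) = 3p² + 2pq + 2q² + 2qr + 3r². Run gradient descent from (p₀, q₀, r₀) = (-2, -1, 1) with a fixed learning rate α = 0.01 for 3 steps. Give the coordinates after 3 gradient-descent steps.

∇h = (6p + 2q, 2p + 4q + 2r, 2q + 6r)
(p₁, q₁, r₁) = (-2, -1, 1) − 0.01·(-14, -6, 4) = (-1.86, -0.94, 0.96)
(p₂, q₂, r₂) = (-1.86, -0.94, 0.96) − 0.01·(-13.04, -5.56, 3.88) = (-1.7296, -0.8844, 0.9212)
(p₃, q₃, r₃) = (-1.7296, -0.8844, 0.9212) − 0.01·(-12.1464, -5.1544, 3.7584) = (-1.608136, -0.832856, 0.883616)

(-1.608136, -0.832856, 0.883616)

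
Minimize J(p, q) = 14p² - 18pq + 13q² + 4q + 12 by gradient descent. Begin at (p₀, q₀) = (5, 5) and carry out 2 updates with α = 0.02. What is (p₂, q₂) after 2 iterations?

∇J = (28p - 18q, -18p + 26q + 4)
Step 1: at (5, 5), ∇J = (50, 44) → (5, 5) − 0.02·(50, 44) = (4, 4.12)
Step 2: at (4, 4.12), ∇J = (37.84, 39.12) → (4, 4.12) − 0.02·(37.84, 39.12) = (3.2432, 3.3376)

(3.2432, 3.3376)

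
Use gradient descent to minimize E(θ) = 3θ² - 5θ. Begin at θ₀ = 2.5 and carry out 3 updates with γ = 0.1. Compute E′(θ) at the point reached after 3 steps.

E′(θ) = 6θ - 5
θ₁ = 2.5 − 0.1·10 = 1.5
θ₂ = 1.5 − 0.1·4 = 1.1
θ₃ = 1.1 − 0.1·1.6 = 0.94
E′(θ) at (0.94) = 0.64

0.64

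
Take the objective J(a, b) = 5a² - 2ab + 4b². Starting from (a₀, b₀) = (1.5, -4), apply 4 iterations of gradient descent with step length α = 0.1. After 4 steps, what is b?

∇J = (10a - 2b, -2a + 8b)
(a₁, b₁) = (1.5, -4) − 0.1·(23, -35) = (-0.8, -0.5)
(a₂, b₂) = (-0.8, -0.5) − 0.1·(-7, -2.4) = (-0.1, -0.26)
(a₃, b₃) = (-0.1, -0.26) − 0.1·(-0.48, -1.88) = (-0.052, -0.072)
(a₄, b₄) = (-0.052, -0.072) − 0.1·(-0.376, -0.472) = (-0.0144, -0.0248)
b = -0.0248

-0.0248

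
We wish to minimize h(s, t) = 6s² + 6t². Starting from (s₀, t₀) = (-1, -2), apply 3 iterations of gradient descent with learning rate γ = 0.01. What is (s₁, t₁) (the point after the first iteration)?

∇h = (12s, 12t)
(s₁, t₁) = (-1, -2) − 0.01·(-12, -24) = (-0.88, -1.76)

(-0.88, -1.76)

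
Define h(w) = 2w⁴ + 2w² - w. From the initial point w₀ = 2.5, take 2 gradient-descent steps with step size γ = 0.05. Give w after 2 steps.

26.3252

h′(w) = 8w³ + 4w - 1
Step 1: h′(2.5) = 134; w₁ = 2.5 − 0.05·134 = -4.2
Step 2: h′(-4.2) = -610.504; w₂ = -4.2 − 0.05·(-610.504) = 26.3252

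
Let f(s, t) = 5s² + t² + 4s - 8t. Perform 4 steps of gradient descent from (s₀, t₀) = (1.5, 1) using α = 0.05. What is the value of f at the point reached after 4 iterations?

-12.8552872975

∇f = (10s + 4, 2t - 8)
Step 1: at (1.5, 1), ∇f = (19, -6) → (1.5, 1) − 0.05·(19, -6) = (0.55, 1.3)
Step 2: at (0.55, 1.3), ∇f = (9.5, -5.4) → (0.55, 1.3) − 0.05·(9.5, -5.4) = (0.075, 1.57)
Step 3: at (0.075, 1.57), ∇f = (4.75, -4.86) → (0.075, 1.57) − 0.05·(4.75, -4.86) = (-0.1625, 1.813)
Step 4: at (-0.1625, 1.813), ∇f = (2.375, -4.374) → (-0.1625, 1.813) − 0.05·(2.375, -4.374) = (-0.28125, 2.0317)
f(-0.28125, 2.0317) = -12.8552872975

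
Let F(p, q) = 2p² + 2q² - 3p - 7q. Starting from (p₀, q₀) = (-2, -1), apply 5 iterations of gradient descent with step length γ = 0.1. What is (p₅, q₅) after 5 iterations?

(0.53616, 1.53616)

∇F = (4p - 3, 4q - 7)
Step 1: at (-2, -1), ∇F = (-11, -11) → (-2, -1) − 0.1·(-11, -11) = (-0.9, 0.1)
Step 2: at (-0.9, 0.1), ∇F = (-6.6, -6.6) → (-0.9, 0.1) − 0.1·(-6.6, -6.6) = (-0.24, 0.76)
Step 3: at (-0.24, 0.76), ∇F = (-3.96, -3.96) → (-0.24, 0.76) − 0.1·(-3.96, -3.96) = (0.156, 1.156)
Step 4: at (0.156, 1.156), ∇F = (-2.376, -2.376) → (0.156, 1.156) − 0.1·(-2.376, -2.376) = (0.3936, 1.3936)
Step 5: at (0.3936, 1.3936), ∇F = (-1.4256, -1.4256) → (0.3936, 1.3936) − 0.1·(-1.4256, -1.4256) = (0.53616, 1.53616)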